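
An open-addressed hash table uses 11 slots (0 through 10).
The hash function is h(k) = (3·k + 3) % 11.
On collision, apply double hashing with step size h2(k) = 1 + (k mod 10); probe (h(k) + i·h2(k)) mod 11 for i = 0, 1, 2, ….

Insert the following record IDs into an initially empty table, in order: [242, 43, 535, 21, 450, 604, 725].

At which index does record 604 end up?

242 hashes to 3; slot 3 is free => place at 3.
43 hashes to 0; slot 0 is free => place at 0.
535 hashes to 2; slot 2 is free => place at 2.
21 hashes to 0, h2=2; 0,2 taken => place at 4.
450 hashes to 0, h2=1; 0 taken => place at 1.
604 hashes to 0, h2=5; 0 taken => place at 5.
725 hashes to 0, h2=6; 0 taken => place at 6.
Table: [43, 450, 535, 242, 21, 604, 725, ∅, ∅, ∅, ∅]

5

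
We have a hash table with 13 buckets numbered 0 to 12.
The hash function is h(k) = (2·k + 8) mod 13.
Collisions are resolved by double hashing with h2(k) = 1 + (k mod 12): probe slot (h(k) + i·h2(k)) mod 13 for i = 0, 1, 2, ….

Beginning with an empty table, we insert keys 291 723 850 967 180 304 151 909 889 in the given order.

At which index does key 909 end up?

291: h=5 => slot 5
723: h=11 => slot 11
850: h=5, h2=11, probe 5,3 => slot 3
967: h=5, h2=8, probe 5,0 => slot 0
180: h=4 => slot 4
304: h=5, h2=5, probe 5,10 => slot 10
151: h=11, h2=8, probe 11,6 => slot 6
909: h=6, h2=10, probe 6,3,0,10,7 => slot 7
889: h=5, h2=2, probe 5,7,9 => slot 9
Table: [967, ∅, ∅, 850, 180, 291, 151, 909, ∅, 889, 304, 723, ∅]

7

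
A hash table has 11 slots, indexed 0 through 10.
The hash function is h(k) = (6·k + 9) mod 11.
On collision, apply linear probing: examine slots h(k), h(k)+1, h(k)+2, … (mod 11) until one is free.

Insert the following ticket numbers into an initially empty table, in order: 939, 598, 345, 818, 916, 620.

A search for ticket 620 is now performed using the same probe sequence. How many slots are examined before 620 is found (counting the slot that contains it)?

5

Insert 939: h=0, slot 0 empty → index 0.
Insert 598: h=0, slot 0 occupied → index 1.
Insert 345: h=0, slots 0,1 occupied → index 2.
Insert 818: h=0, slots 0,1,2 occupied → index 3.
Insert 916: h=5, slot 5 empty → index 5.
Insert 620: h=0, slots 0,1,2,3 occupied → index 4.
Table: [939, 598, 345, 818, 620, 916, _, _, _, _, _]
Lookup 620: h=0, probe 0,1,2,3,4 → found at 4.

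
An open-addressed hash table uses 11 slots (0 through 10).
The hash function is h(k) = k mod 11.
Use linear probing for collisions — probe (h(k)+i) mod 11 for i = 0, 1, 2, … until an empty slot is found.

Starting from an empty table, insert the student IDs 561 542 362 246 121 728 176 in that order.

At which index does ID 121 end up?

561 hashes to 0; slot 0 is free => place at 0.
542 hashes to 3; slot 3 is free => place at 3.
362 hashes to 10; slot 10 is free => place at 10.
246 hashes to 4; slot 4 is free => place at 4.
121 hashes to 0; 0 taken => place at 1.
728 hashes to 2; slot 2 is free => place at 2.
176 hashes to 0; 0,1,2,3,4 taken => place at 5.
Table: [561, 121, 728, 542, 246, 176, -, -, -, -, 362]

1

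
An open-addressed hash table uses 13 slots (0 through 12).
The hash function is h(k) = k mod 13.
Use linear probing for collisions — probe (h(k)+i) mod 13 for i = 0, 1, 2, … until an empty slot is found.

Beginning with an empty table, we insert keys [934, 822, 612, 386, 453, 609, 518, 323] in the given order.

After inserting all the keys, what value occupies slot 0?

934 hashes to 11; slot 11 is free -> place at 11.
822 hashes to 3; slot 3 is free -> place at 3.
612 hashes to 1; slot 1 is free -> place at 1.
386 hashes to 9; slot 9 is free -> place at 9.
453 hashes to 11; 11 taken -> place at 12.
609 hashes to 11; 11,12 taken -> place at 0.
518 hashes to 11; 11,12,0,1 taken -> place at 2.
323 hashes to 11; 11,12,0,1,2,3 taken -> place at 4.
Table: [609, 612, 518, 822, 323, —, —, —, —, 386, —, 934, 453]

609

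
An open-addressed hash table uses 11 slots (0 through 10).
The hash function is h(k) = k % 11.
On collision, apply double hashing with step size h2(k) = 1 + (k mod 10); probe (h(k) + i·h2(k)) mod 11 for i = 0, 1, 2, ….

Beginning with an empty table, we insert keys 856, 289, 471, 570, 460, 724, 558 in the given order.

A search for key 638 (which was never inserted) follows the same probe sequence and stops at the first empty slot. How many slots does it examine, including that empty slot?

3

Insert 856: h=9, slot 9 empty → index 9.
Insert 289: h=3, slot 3 empty → index 3.
Insert 471: h=9, h2=2, slot 9 occupied → index 0.
Insert 570: h=9, h2=1, slot 9 occupied → index 10.
Insert 460: h=9, h2=1, slots 9,10,0 occupied → index 1.
Insert 724: h=9, h2=5, slots 9,3 occupied → index 8.
Insert 558: h=8, h2=9, slot 8 occupied → index 6.
Table: [471, 460, —, 289, —, —, 558, —, 724, 856, 570]
Lookup 638: h=0, h2=9, probe 0,9,7 → slot 7 empty, not found.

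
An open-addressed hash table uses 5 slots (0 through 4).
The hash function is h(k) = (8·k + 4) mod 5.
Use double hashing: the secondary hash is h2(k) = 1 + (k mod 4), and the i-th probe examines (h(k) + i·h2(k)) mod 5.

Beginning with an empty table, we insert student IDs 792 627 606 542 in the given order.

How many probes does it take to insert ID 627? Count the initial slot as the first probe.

2

Insert 792: h=0, slot 0 empty -> index 0.
Insert 627: h=0, h2=4, slot 0 occupied -> index 4.
Insert 606: h=2, slot 2 empty -> index 2.
Insert 542: h=0, h2=3, slot 0 occupied -> index 3.
Table: [792, ∅, 606, 542, 627]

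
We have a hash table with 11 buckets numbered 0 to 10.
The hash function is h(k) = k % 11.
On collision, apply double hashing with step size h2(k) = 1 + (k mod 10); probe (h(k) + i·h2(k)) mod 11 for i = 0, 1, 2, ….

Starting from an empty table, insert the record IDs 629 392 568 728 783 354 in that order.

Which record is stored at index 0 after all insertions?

728

629 hashes to 2; slot 2 is free => place at 2.
392 hashes to 7; slot 7 is free => place at 7.
568 hashes to 7, h2=9; 7 taken => place at 5.
728 hashes to 2, h2=9; 2 taken => place at 0.
783 hashes to 2, h2=4; 2 taken => place at 6.
354 hashes to 2, h2=5; 2,7 taken => place at 1.
Table: [728, 354, 629, ∅, ∅, 568, 783, 392, ∅, ∅, ∅]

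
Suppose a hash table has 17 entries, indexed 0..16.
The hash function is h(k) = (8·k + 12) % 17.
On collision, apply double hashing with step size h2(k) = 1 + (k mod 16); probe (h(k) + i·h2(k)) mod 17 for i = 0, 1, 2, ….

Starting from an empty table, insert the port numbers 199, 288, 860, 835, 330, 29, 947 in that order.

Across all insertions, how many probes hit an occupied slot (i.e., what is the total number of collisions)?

2

Insert 199: h=6, slot 6 empty → index 6.
Insert 288: h=4, slot 4 empty → index 4.
Insert 860: h=7, slot 7 empty → index 7.
Insert 835: h=11, slot 11 empty → index 11.
Insert 330: h=0, slot 0 empty → index 0.
Insert 29: h=6, h2=14, slot 6 occupied → index 3.
Insert 947: h=6, h2=4, slot 6 occupied → index 10.
Table: [330, —, —, 29, 288, —, 199, 860, —, —, 947, 835, —, —, —, —, —]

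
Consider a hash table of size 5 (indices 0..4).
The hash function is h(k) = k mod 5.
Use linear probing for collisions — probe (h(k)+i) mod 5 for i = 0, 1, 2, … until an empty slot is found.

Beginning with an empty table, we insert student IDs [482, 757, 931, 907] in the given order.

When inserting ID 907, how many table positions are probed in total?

3

482: h=2 => slot 2
757: h=2, probe 2,3 => slot 3
931: h=1 => slot 1
907: h=2, probe 2,3,4 => slot 4
Table: [., 931, 482, 757, 907]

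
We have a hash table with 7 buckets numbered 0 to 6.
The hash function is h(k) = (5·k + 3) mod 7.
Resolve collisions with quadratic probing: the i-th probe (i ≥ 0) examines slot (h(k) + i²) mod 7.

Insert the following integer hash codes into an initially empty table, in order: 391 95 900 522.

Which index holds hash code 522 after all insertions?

6

391: h=5 -> slot 5
95: h=2 -> slot 2
900: h=2, probe 2,3 -> slot 3
522: h=2, probe 2,3,6 -> slot 6
Table: [—, —, 95, 900, —, 391, 522]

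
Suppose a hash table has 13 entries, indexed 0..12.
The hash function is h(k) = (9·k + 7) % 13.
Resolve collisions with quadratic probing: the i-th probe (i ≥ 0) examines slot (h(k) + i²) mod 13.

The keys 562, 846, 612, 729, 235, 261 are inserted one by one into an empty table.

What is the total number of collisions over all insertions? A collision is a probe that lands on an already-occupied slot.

562 hashes to 8; slot 8 is free -> place at 8.
846 hashes to 3; slot 3 is free -> place at 3.
612 hashes to 3; 3 taken -> place at 4.
729 hashes to 3; 3,4 taken -> place at 7.
235 hashes to 3; 3,4,7 taken -> place at 12.
261 hashes to 3; 3,4,7,12 taken -> place at 6.
Table: [., ., ., 846, 612, ., 261, 729, 562, ., ., ., 235]

10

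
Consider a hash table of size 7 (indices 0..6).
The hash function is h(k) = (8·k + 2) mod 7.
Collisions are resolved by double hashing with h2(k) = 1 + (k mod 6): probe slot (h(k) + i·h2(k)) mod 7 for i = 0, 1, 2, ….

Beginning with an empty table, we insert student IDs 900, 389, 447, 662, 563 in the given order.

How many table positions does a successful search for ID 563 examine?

Insert 900: h=6, slot 6 empty → index 6.
Insert 389: h=6, h2=6, slot 6 occupied → index 5.
Insert 447: h=1, slot 1 empty → index 1.
Insert 662: h=6, h2=3, slot 6 occupied → index 2.
Insert 563: h=5, h2=6, slot 5 occupied → index 4.
Table: [_, 447, 662, _, 563, 389, 900]
Lookup 563: h=5, h2=6, probe 5,4 → found at 4.

2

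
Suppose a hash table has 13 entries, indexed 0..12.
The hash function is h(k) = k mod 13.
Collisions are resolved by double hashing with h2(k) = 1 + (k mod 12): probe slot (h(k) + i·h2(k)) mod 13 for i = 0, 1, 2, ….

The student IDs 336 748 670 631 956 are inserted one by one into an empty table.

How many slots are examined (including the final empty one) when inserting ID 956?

2

336: h=11 -> slot 11
748: h=7 -> slot 7
670: h=7, h2=11, probe 7,5 -> slot 5
631: h=7, h2=8, probe 7,2 -> slot 2
956: h=7, h2=9, probe 7,3 -> slot 3
Table: [∅, ∅, 631, 956, ∅, 670, ∅, 748, ∅, ∅, ∅, 336, ∅]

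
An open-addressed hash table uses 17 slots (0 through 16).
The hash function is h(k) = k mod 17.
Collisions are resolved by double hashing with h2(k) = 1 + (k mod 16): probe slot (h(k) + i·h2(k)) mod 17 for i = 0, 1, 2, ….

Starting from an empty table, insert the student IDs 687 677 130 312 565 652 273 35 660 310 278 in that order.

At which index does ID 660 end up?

687 hashes to 7; slot 7 is free -> place at 7.
677 hashes to 14; slot 14 is free -> place at 14.
130 hashes to 11; slot 11 is free -> place at 11.
312 hashes to 6; slot 6 is free -> place at 6.
565 hashes to 4; slot 4 is free -> place at 4.
652 hashes to 6, h2=13; 6 taken -> place at 2.
273 hashes to 1; slot 1 is free -> place at 1.
35 hashes to 1, h2=4; 1 taken -> place at 5.
660 hashes to 14, h2=5; 14,2,7 taken -> place at 12.
310 hashes to 4, h2=7; 4,11,1 taken -> place at 8.
278 hashes to 6, h2=7; 6 taken -> place at 13.
Table: [—, 273, 652, —, 565, 35, 312, 687, 310, —, —, 130, 660, 278, 677, —, —]

12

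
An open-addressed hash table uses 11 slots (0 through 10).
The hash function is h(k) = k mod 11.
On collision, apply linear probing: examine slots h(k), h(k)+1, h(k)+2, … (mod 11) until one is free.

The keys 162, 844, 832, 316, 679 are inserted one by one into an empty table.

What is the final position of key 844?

9

162: h=8 -> slot 8
844: h=8, probe 8,9 -> slot 9
832: h=7 -> slot 7
316: h=8, probe 8,9,10 -> slot 10
679: h=8, probe 8,9,10,0 -> slot 0
Table: [679, ., ., ., ., ., ., 832, 162, 844, 316]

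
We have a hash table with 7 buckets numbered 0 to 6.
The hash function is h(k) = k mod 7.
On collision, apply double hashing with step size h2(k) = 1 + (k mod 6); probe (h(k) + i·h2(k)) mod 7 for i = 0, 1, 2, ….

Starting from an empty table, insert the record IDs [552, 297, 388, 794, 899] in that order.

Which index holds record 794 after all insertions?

2

552: h=6 -> slot 6
297: h=3 -> slot 3
388: h=3, h2=5, probe 3,1 -> slot 1
794: h=3, h2=3, probe 3,6,2 -> slot 2
899: h=3, h2=6, probe 3,2,1,0 -> slot 0
Table: [899, 388, 794, 297, _, _, 552]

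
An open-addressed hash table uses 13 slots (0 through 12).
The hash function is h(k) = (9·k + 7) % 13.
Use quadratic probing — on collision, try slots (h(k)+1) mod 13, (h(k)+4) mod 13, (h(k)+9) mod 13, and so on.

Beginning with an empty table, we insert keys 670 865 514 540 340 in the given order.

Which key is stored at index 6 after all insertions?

865

670: h=5 => slot 5
865: h=5, probe 5,6 => slot 6
514: h=5, probe 5,6,9 => slot 9
540: h=5, probe 5,6,9,1 => slot 1
340: h=12 => slot 12
Table: [—, 540, —, —, —, 670, 865, —, —, 514, —, —, 340]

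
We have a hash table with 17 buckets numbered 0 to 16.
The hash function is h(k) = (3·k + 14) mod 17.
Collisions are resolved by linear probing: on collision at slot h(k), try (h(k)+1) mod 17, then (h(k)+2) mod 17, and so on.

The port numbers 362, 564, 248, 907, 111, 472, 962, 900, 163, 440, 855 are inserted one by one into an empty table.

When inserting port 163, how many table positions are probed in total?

5

Insert 362: h=12, slot 12 empty => index 12.
Insert 564: h=6, slot 6 empty => index 6.
Insert 248: h=10, slot 10 empty => index 10.
Insert 907: h=15, slot 15 empty => index 15.
Insert 111: h=7, slot 7 empty => index 7.
Insert 472: h=2, slot 2 empty => index 2.
Insert 962: h=10, slot 10 occupied => index 11.
Insert 900: h=11, slots 11,12 occupied => index 13.
Insert 163: h=10, slots 10,11,12,13 occupied => index 14.
Insert 440: h=8, slot 8 empty => index 8.
Insert 855: h=12, slots 12,13,14,15 occupied => index 16.
Table: [_, _, 472, _, _, _, 564, 111, 440, _, 248, 962, 362, 900, 163, 907, 855]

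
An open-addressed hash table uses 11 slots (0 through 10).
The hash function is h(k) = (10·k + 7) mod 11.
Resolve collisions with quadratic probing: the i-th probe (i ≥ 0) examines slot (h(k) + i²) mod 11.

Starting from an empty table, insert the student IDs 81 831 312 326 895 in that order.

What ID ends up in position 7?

895

81 hashes to 3; slot 3 is free → place at 3.
831 hashes to 1; slot 1 is free → place at 1.
312 hashes to 3; 3 taken → place at 4.
326 hashes to 0; slot 0 is free → place at 0.
895 hashes to 3; 3,4 taken → place at 7.
Table: [326, 831, ., 81, 312, ., ., 895, ., ., .]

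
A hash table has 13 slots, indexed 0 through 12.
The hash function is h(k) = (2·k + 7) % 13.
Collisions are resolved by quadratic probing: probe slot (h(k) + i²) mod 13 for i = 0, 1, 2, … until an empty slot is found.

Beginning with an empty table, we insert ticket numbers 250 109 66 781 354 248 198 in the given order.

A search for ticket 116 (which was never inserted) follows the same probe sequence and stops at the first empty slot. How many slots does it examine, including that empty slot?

Insert 250: h=0, slot 0 empty → index 0.
Insert 109: h=4, slot 4 empty → index 4.
Insert 66: h=9, slot 9 empty → index 9.
Insert 781: h=9, slot 9 occupied → index 10.
Insert 354: h=0, slot 0 occupied → index 1.
Insert 248: h=9, slots 9,10,0 occupied → index 5.
Insert 198: h=0, slots 0,1,4,9 occupied → index 3.
Table: [250, 354, ., 198, 109, 248, ., ., ., 66, 781, ., .]
Lookup 116: h=5, probe 5,6 → slot 6 empty, not found.

2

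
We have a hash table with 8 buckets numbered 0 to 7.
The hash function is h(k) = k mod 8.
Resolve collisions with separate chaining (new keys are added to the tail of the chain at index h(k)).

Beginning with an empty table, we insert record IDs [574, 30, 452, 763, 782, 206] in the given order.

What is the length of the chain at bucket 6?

4

574 → bucket 6
30 → bucket 6 (collision)
452 → bucket 4
763 → bucket 3
782 → bucket 6 (collision)
206 → bucket 6 (collision)
Final buckets:
0: ∅
1: ∅
2: ∅
3: 763
4: 452
5: ∅
6: 574 -> 30 -> 782 -> 206
7: ∅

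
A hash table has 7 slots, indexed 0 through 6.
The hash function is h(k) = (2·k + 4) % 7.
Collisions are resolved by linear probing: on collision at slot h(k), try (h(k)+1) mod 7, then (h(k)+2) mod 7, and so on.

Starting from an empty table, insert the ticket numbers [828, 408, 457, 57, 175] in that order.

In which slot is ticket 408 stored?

828 hashes to 1; slot 1 is free -> place at 1.
408 hashes to 1; 1 taken -> place at 2.
457 hashes to 1; 1,2 taken -> place at 3.
57 hashes to 6; slot 6 is free -> place at 6.
175 hashes to 4; slot 4 is free -> place at 4.
Table: [-, 828, 408, 457, 175, -, 57]

2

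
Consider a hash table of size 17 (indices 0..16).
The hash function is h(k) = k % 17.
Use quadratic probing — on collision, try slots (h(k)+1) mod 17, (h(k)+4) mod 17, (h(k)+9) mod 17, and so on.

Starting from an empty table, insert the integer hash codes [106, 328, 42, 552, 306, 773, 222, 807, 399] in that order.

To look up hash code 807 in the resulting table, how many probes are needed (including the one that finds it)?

5

106 hashes to 4; slot 4 is free => place at 4.
328 hashes to 5; slot 5 is free => place at 5.
42 hashes to 8; slot 8 is free => place at 8.
552 hashes to 8; 8 taken => place at 9.
306 hashes to 0; slot 0 is free => place at 0.
773 hashes to 8; 8,9 taken => place at 12.
222 hashes to 1; slot 1 is free => place at 1.
807 hashes to 8; 8,9,12,0 taken => place at 7.
399 hashes to 8; 8,9,12,0,7 taken => place at 16.
Table: [306, 222, _, _, 106, 328, _, 807, 42, 552, _, _, 773, _, _, _, 399]
Lookup 807: h=8, probe 8,9,12,0,7 → found at 7.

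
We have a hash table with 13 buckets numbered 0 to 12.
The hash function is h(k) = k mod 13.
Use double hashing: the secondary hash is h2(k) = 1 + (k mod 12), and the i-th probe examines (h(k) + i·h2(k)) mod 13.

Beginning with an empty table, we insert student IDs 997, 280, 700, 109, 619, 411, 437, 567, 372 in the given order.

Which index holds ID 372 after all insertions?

997: h=9 -> slot 9
280: h=7 -> slot 7
700: h=11 -> slot 11
109: h=5 -> slot 5
619: h=8 -> slot 8
411: h=8, h2=4, probe 8,12 -> slot 12
437: h=8, h2=6, probe 8,1 -> slot 1
567: h=8, h2=4, probe 8,12,3 -> slot 3
372: h=8, h2=1, probe 8,9,10 -> slot 10
Table: [_, 437, _, 567, _, 109, _, 280, 619, 997, 372, 700, 411]

10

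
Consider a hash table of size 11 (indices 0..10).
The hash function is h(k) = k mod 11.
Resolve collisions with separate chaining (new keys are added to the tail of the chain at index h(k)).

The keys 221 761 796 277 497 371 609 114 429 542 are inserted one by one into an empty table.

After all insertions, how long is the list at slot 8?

221 → bucket 1
761 → bucket 2
796 → bucket 4
277 → bucket 2 (collision)
497 → bucket 2 (collision)
371 → bucket 8
609 → bucket 4 (collision)
114 → bucket 4 (collision)
429 → bucket 0
542 → bucket 3
Final buckets:
0: 429
1: 221
2: 761 -> 277 -> 497
3: 542
4: 796 -> 609 -> 114
5: .
6: .
7: .
8: 371
9: .
10: .

1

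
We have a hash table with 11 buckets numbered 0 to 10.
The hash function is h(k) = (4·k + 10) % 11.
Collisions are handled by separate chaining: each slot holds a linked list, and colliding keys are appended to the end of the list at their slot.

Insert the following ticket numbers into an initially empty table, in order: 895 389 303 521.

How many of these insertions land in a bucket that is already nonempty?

895 -> bucket 4
389 -> bucket 4 (collision)
303 -> bucket 1
521 -> bucket 4 (collision)
Final buckets:
0: _
1: 303
2: _
3: _
4: 895 -> 389 -> 521
5: _
6: _
7: _
8: _
9: _
10: _

2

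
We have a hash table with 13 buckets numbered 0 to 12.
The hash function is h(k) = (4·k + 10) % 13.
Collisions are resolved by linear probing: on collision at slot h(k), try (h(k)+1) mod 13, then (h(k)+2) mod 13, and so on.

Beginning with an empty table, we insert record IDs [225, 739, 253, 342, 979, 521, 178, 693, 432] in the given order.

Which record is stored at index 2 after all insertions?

739

Insert 225: h=0, slot 0 empty -> index 0.
Insert 739: h=2, slot 2 empty -> index 2.
Insert 253: h=8, slot 8 empty -> index 8.
Insert 342: h=0, slot 0 occupied -> index 1.
Insert 979: h=0, slots 0,1,2 occupied -> index 3.
Insert 521: h=1, slots 1,2,3 occupied -> index 4.
Insert 178: h=7, slot 7 empty -> index 7.
Insert 693: h=0, slots 0,1,2,3,4 occupied -> index 5.
Insert 432: h=9, slot 9 empty -> index 9.
Table: [225, 342, 739, 979, 521, 693, -, 178, 253, 432, -, -, -]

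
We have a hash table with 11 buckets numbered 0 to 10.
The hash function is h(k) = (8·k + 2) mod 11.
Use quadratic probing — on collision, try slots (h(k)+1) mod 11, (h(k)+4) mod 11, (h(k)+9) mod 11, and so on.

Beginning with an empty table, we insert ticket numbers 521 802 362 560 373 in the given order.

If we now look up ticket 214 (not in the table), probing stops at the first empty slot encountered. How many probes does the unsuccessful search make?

521: h=1 → slot 1
802: h=5 → slot 5
362: h=5, probe 5,6 → slot 6
560: h=5, probe 5,6,9 → slot 9
373: h=5, probe 5,6,9,3 → slot 3
Table: [_, 521, _, 373, _, 802, 362, _, _, 560, _]
Lookup 214: h=9, probe 9,10 → slot 10 empty, not found.

2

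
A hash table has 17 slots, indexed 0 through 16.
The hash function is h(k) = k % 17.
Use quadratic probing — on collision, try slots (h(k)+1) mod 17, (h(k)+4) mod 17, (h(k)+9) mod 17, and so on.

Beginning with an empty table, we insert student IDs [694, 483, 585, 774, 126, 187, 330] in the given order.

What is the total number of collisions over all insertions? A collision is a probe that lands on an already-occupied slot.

6

Insert 694: h=14, slot 14 empty => index 14.
Insert 483: h=7, slot 7 empty => index 7.
Insert 585: h=7, slot 7 occupied => index 8.
Insert 774: h=9, slot 9 empty => index 9.
Insert 126: h=7, slots 7,8 occupied => index 11.
Insert 187: h=0, slot 0 empty => index 0.
Insert 330: h=7, slots 7,8,11 occupied => index 16.
Table: [187, ∅, ∅, ∅, ∅, ∅, ∅, 483, 585, 774, ∅, 126, ∅, ∅, 694, ∅, 330]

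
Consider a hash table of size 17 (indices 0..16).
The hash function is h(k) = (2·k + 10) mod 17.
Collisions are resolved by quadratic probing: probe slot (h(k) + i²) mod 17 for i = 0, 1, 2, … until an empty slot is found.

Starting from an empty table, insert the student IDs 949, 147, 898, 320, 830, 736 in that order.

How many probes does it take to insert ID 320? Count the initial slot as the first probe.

949 hashes to 4; slot 4 is free -> place at 4.
147 hashes to 15; slot 15 is free -> place at 15.
898 hashes to 4; 4 taken -> place at 5.
320 hashes to 4; 4,5 taken -> place at 8.
830 hashes to 4; 4,5,8 taken -> place at 13.
736 hashes to 3; slot 3 is free -> place at 3.
Table: [∅, ∅, ∅, 736, 949, 898, ∅, ∅, 320, ∅, ∅, ∅, ∅, 830, ∅, 147, ∅]

3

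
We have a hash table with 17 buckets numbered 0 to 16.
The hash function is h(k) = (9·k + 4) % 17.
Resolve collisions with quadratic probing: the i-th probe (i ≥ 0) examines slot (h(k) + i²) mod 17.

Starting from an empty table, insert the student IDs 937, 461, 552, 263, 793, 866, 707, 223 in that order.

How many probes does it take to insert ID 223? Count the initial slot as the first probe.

937 hashes to 5; slot 5 is free => place at 5.
461 hashes to 5; 5 taken => place at 6.
552 hashes to 8; slot 8 is free => place at 8.
263 hashes to 8; 8 taken => place at 9.
793 hashes to 1; slot 1 is free => place at 1.
866 hashes to 12; slot 12 is free => place at 12.
707 hashes to 9; 9 taken => place at 10.
223 hashes to 5; 5,6,9 taken => place at 14.
Table: [—, 793, —, —, —, 937, 461, —, 552, 263, 707, —, 866, —, 223, —, —]

4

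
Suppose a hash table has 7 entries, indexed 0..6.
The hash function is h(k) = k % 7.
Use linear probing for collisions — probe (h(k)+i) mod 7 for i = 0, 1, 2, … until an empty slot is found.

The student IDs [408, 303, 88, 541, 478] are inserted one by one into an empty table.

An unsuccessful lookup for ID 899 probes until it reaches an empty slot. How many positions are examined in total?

408 hashes to 2; slot 2 is free → place at 2.
303 hashes to 2; 2 taken → place at 3.
88 hashes to 4; slot 4 is free → place at 4.
541 hashes to 2; 2,3,4 taken → place at 5.
478 hashes to 2; 2,3,4,5 taken → place at 6.
Table: [—, —, 408, 303, 88, 541, 478]
Lookup 899: h=3, probe 3,4,5,6,0 → slot 0 empty, not found.

5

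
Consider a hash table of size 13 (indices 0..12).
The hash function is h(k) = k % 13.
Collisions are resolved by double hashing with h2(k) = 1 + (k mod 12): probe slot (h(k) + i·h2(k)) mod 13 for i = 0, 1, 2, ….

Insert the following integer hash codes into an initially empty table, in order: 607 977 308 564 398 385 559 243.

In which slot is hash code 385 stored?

Insert 607: h=9, slot 9 empty => index 9.
Insert 977: h=2, slot 2 empty => index 2.
Insert 308: h=9, h2=9, slot 9 occupied => index 5.
Insert 564: h=5, h2=1, slot 5 occupied => index 6.
Insert 398: h=8, slot 8 empty => index 8.
Insert 385: h=8, h2=2, slot 8 occupied => index 10.
Insert 559: h=0, slot 0 empty => index 0.
Insert 243: h=9, h2=4, slots 9,0 occupied => index 4.
Table: [559, _, 977, _, 243, 308, 564, _, 398, 607, 385, _, _]

10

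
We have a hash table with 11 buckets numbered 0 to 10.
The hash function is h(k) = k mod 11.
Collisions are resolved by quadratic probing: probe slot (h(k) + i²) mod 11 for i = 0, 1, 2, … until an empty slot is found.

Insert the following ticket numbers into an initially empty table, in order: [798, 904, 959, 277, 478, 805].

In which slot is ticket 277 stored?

0

Insert 798: h=6, slot 6 empty → index 6.
Insert 904: h=2, slot 2 empty → index 2.
Insert 959: h=2, slot 2 occupied → index 3.
Insert 277: h=2, slots 2,3,6 occupied → index 0.
Insert 478: h=5, slot 5 empty → index 5.
Insert 805: h=2, slots 2,3,6,0 occupied → index 7.
Table: [277, ., 904, 959, ., 478, 798, 805, ., ., .]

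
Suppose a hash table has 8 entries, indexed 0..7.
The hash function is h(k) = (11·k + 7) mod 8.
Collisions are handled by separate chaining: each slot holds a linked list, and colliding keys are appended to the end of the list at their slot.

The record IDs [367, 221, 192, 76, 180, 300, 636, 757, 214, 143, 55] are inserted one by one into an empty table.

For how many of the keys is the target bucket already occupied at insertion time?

6

367 → bucket 4
221 → bucket 6
192 → bucket 7
76 → bucket 3
180 → bucket 3 (collision)
300 → bucket 3 (collision)
636 → bucket 3 (collision)
757 → bucket 6 (collision)
214 → bucket 1
143 → bucket 4 (collision)
55 → bucket 4 (collision)
Final buckets:
0: -
1: 214
2: -
3: 76 -> 180 -> 300 -> 636
4: 367 -> 143 -> 55
5: -
6: 221 -> 757
7: 192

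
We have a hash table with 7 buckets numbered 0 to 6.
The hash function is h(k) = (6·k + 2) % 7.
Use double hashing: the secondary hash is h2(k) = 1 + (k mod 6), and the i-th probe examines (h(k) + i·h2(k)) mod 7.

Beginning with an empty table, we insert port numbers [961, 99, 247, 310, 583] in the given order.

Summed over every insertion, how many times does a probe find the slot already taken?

Insert 961: h=0, slot 0 empty => index 0.
Insert 99: h=1, slot 1 empty => index 1.
Insert 247: h=0, h2=2, slot 0 occupied => index 2.
Insert 310: h=0, h2=5, slot 0 occupied => index 5.
Insert 583: h=0, h2=2, slots 0,2 occupied => index 4.
Table: [961, 99, 247, -, 583, 310, -]

4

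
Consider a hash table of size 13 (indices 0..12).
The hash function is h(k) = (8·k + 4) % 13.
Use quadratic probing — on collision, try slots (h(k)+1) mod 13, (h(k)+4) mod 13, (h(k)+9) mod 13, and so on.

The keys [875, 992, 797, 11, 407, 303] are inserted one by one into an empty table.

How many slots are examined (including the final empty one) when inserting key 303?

875: h=10 → slot 10
992: h=10, probe 10,11 → slot 11
797: h=10, probe 10,11,1 → slot 1
11: h=1, probe 1,2 → slot 2
407: h=10, probe 10,11,1,6 → slot 6
303: h=10, probe 10,11,1,6,0 → slot 0
Table: [303, 797, 11, _, _, _, 407, _, _, _, 875, 992, _]

5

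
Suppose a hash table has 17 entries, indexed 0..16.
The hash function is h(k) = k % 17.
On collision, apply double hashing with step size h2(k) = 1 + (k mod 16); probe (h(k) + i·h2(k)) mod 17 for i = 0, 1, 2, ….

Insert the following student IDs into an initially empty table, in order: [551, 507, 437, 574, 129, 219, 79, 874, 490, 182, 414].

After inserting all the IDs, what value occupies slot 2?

Insert 551: h=7, slot 7 empty → index 7.
Insert 507: h=14, slot 14 empty → index 14.
Insert 437: h=12, slot 12 empty → index 12.
Insert 574: h=13, slot 13 empty → index 13.
Insert 129: h=10, slot 10 empty → index 10.
Insert 219: h=15, slot 15 empty → index 15.
Insert 79: h=11, slot 11 empty → index 11.
Insert 874: h=7, h2=11, slot 7 occupied → index 1.
Insert 490: h=14, h2=11, slot 14 occupied → index 8.
Insert 182: h=12, h2=7, slot 12 occupied → index 2.
Insert 414: h=6, slot 6 empty → index 6.
Table: [_, 874, 182, _, _, _, 414, 551, 490, _, 129, 79, 437, 574, 507, 219, _]

182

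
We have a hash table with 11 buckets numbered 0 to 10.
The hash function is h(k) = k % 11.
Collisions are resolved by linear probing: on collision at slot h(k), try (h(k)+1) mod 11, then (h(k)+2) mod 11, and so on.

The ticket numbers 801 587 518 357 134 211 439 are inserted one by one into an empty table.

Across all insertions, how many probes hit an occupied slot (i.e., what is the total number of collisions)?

1

801: h=9 → slot 9
587: h=4 → slot 4
518: h=1 → slot 1
357: h=5 → slot 5
134: h=2 → slot 2
211: h=2, probe 2,3 → slot 3
439: h=10 → slot 10
Table: [∅, 518, 134, 211, 587, 357, ∅, ∅, ∅, 801, 439]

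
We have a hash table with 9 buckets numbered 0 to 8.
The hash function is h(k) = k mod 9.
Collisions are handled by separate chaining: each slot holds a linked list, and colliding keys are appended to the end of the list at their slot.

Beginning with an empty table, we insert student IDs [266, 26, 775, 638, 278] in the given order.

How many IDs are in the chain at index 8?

3

Insert 266: h=5, bucket 5 empty → new chain.
Insert 26: h=8, bucket 8 empty → new chain.
Insert 775: h=1, bucket 1 empty → new chain.
Insert 638: h=8, bucket 8 nonempty → append to chain.
Insert 278: h=8, bucket 8 nonempty → append to chain.
Final buckets:
0: ∅
1: 775
2: ∅
3: ∅
4: ∅
5: 266
6: ∅
7: ∅
8: 26 -> 638 -> 278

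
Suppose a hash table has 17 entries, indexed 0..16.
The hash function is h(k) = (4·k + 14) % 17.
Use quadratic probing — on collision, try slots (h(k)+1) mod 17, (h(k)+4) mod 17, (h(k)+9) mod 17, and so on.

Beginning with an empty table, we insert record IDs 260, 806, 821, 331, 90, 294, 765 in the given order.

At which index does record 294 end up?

9

Insert 260: h=0, slot 0 empty → index 0.
Insert 806: h=8, slot 8 empty → index 8.
Insert 821: h=0, slot 0 occupied → index 1.
Insert 331: h=12, slot 12 empty → index 12.
Insert 90: h=0, slots 0,1 occupied → index 4.
Insert 294: h=0, slots 0,1,4 occupied → index 9.
Insert 765: h=14, slot 14 empty → index 14.
Table: [260, 821, -, -, 90, -, -, -, 806, 294, -, -, 331, -, 765, -, -]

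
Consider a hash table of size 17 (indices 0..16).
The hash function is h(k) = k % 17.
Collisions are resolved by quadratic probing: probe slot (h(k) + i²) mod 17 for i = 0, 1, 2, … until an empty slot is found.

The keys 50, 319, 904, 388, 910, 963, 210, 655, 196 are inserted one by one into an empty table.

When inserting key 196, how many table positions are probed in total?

4

Insert 50: h=16, slot 16 empty -> index 16.
Insert 319: h=13, slot 13 empty -> index 13.
Insert 904: h=3, slot 3 empty -> index 3.
Insert 388: h=14, slot 14 empty -> index 14.
Insert 910: h=9, slot 9 empty -> index 9.
Insert 963: h=11, slot 11 empty -> index 11.
Insert 210: h=6, slot 6 empty -> index 6.
Insert 655: h=9, slot 9 occupied -> index 10.
Insert 196: h=9, slots 9,10,13 occupied -> index 1.
Table: [∅, 196, ∅, 904, ∅, ∅, 210, ∅, ∅, 910, 655, 963, ∅, 319, 388, ∅, 50]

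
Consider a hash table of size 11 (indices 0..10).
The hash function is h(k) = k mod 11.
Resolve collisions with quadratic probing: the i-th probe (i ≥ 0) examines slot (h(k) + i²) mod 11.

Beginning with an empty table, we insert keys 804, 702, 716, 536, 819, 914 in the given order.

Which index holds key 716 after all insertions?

804 hashes to 1; slot 1 is free → place at 1.
702 hashes to 9; slot 9 is free → place at 9.
716 hashes to 1; 1 taken → place at 2.
536 hashes to 8; slot 8 is free → place at 8.
819 hashes to 5; slot 5 is free → place at 5.
914 hashes to 1; 1,2,5 taken → place at 10.
Table: [_, 804, 716, _, _, 819, _, _, 536, 702, 914]

2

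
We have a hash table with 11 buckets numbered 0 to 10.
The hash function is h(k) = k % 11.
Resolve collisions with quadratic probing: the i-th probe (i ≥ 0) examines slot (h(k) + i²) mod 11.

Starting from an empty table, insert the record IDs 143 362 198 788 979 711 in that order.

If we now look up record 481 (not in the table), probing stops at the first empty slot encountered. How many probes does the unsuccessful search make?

2

Insert 143: h=0, slot 0 empty -> index 0.
Insert 362: h=10, slot 10 empty -> index 10.
Insert 198: h=0, slot 0 occupied -> index 1.
Insert 788: h=7, slot 7 empty -> index 7.
Insert 979: h=0, slots 0,1 occupied -> index 4.
Insert 711: h=7, slot 7 occupied -> index 8.
Table: [143, 198, —, —, 979, —, —, 788, 711, —, 362]
Lookup 481: h=8, probe 8,9 → slot 9 empty, not found.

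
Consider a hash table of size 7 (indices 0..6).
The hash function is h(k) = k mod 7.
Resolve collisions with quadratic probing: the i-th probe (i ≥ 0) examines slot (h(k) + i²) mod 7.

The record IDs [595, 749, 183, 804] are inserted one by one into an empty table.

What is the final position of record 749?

Insert 595: h=0, slot 0 empty → index 0.
Insert 749: h=0, slot 0 occupied → index 1.
Insert 183: h=1, slot 1 occupied → index 2.
Insert 804: h=6, slot 6 empty → index 6.
Table: [595, 749, 183, ., ., ., 804]

1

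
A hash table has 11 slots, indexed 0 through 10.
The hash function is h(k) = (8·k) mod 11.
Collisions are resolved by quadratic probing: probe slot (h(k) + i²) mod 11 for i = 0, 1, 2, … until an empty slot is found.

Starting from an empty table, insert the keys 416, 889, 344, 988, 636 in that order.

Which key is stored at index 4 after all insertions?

636

416: h=6 → slot 6
889: h=6, probe 6,7 → slot 7
344: h=2 → slot 2
988: h=6, probe 6,7,10 → slot 10
636: h=6, probe 6,7,10,4 → slot 4
Table: [-, -, 344, -, 636, -, 416, 889, -, -, 988]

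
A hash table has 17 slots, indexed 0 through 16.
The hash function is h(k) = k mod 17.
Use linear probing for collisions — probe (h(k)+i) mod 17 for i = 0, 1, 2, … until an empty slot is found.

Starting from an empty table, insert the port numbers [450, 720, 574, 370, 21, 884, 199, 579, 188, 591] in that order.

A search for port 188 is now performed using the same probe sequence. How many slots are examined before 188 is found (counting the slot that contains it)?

450 hashes to 8; slot 8 is free → place at 8.
720 hashes to 6; slot 6 is free → place at 6.
574 hashes to 13; slot 13 is free → place at 13.
370 hashes to 13; 13 taken → place at 14.
21 hashes to 4; slot 4 is free → place at 4.
884 hashes to 0; slot 0 is free → place at 0.
199 hashes to 12; slot 12 is free → place at 12.
579 hashes to 1; slot 1 is free → place at 1.
188 hashes to 1; 1 taken → place at 2.
591 hashes to 13; 13,14 taken → place at 15.
Table: [884, 579, 188, ∅, 21, ∅, 720, ∅, 450, ∅, ∅, ∅, 199, 574, 370, 591, ∅]
Lookup 188: h=1, probe 1,2 → found at 2.

2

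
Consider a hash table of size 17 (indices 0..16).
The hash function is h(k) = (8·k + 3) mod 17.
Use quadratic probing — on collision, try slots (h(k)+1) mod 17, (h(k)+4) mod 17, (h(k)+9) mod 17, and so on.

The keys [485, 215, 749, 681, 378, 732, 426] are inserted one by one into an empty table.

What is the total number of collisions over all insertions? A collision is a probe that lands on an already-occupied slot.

6

Insert 485: h=7, slot 7 empty -> index 7.
Insert 215: h=6, slot 6 empty -> index 6.
Insert 749: h=11, slot 11 empty -> index 11.
Insert 681: h=11, slot 11 occupied -> index 12.
Insert 378: h=1, slot 1 empty -> index 1.
Insert 732: h=11, slots 11,12 occupied -> index 15.
Insert 426: h=11, slots 11,12,15 occupied -> index 3.
Table: [-, 378, -, 426, -, -, 215, 485, -, -, -, 749, 681, -, -, 732, -]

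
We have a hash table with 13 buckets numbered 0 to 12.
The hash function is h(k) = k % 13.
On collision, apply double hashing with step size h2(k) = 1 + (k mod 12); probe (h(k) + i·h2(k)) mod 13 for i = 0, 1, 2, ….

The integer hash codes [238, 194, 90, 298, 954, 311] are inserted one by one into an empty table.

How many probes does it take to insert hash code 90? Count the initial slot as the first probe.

2

Insert 238: h=4, slot 4 empty -> index 4.
Insert 194: h=12, slot 12 empty -> index 12.
Insert 90: h=12, h2=7, slot 12 occupied -> index 6.
Insert 298: h=12, h2=11, slot 12 occupied -> index 10.
Insert 954: h=5, slot 5 empty -> index 5.
Insert 311: h=12, h2=12, slot 12 occupied -> index 11.
Table: [∅, ∅, ∅, ∅, 238, 954, 90, ∅, ∅, ∅, 298, 311, 194]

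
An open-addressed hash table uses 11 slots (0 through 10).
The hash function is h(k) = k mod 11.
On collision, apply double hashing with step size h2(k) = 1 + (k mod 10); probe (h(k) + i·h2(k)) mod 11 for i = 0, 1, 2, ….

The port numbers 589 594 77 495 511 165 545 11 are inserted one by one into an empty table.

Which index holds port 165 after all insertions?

7

Insert 589: h=6, slot 6 empty -> index 6.
Insert 594: h=0, slot 0 empty -> index 0.
Insert 77: h=0, h2=8, slot 0 occupied -> index 8.
Insert 495: h=0, h2=6, slots 0,6 occupied -> index 1.
Insert 511: h=5, slot 5 empty -> index 5.
Insert 165: h=0, h2=6, slots 0,6,1 occupied -> index 7.
Insert 545: h=6, h2=6, slots 6,1,7 occupied -> index 2.
Insert 11: h=0, h2=2, slots 0,2 occupied -> index 4.
Table: [594, 495, 545, -, 11, 511, 589, 165, 77, -, -]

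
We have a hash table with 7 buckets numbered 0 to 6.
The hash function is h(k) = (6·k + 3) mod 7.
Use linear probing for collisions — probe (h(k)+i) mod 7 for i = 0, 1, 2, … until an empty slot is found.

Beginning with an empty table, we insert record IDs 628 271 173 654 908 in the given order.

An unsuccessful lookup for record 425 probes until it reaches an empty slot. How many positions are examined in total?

Insert 628: h=5, slot 5 empty => index 5.
Insert 271: h=5, slot 5 occupied => index 6.
Insert 173: h=5, slots 5,6 occupied => index 0.
Insert 654: h=0, slot 0 occupied => index 1.
Insert 908: h=5, slots 5,6,0,1 occupied => index 2.
Table: [173, 654, 908, _, _, 628, 271]
Lookup 425: h=5, probe 5,6,0,1,2,3 → slot 3 empty, not found.

6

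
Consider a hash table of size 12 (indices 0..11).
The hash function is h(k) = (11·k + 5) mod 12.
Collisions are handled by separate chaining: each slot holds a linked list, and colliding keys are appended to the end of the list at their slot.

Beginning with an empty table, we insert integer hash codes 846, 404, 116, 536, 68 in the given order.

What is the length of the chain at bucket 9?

Insert 846: h=11, bucket 11 empty -> new chain.
Insert 404: h=9, bucket 9 empty -> new chain.
Insert 116: h=9, bucket 9 nonempty -> append to chain.
Insert 536: h=9, bucket 9 nonempty -> append to chain.
Insert 68: h=9, bucket 9 nonempty -> append to chain.
Final buckets:
0: .
1: .
2: .
3: .
4: .
5: .
6: .
7: .
8: .
9: 404 -> 116 -> 536 -> 68
10: .
11: 846

4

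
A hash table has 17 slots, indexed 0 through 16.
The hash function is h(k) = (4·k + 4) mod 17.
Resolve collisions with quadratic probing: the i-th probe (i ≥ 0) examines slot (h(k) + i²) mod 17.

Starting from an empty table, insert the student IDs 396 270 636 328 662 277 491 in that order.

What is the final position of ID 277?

11

396: h=7 → slot 7
270: h=13 → slot 13
636: h=15 → slot 15
328: h=7, probe 7,8 → slot 8
662: h=0 → slot 0
277: h=7, probe 7,8,11 → slot 11
491: h=13, probe 13,14 → slot 14
Table: [662, ., ., ., ., ., ., 396, 328, ., ., 277, ., 270, 491, 636, .]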